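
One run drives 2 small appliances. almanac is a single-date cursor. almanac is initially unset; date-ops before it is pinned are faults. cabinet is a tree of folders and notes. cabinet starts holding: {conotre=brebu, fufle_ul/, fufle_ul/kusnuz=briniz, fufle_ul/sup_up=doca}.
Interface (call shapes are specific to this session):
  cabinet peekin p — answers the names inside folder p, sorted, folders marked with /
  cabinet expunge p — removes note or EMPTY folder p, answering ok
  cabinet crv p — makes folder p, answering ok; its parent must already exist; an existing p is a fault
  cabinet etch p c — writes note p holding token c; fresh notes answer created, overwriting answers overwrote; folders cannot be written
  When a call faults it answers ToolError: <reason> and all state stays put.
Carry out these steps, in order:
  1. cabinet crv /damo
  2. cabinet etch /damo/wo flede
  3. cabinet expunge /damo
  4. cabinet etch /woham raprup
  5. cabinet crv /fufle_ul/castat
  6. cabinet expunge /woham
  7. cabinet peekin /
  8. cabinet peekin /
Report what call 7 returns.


Answer: [conotre, damo/, fufle_ul/]

Derivation:
> cabinet crv p=/damo
[out] ok
> cabinet etch p=/damo/wo c=flede
[out] created
> cabinet expunge p=/damo
[out] ToolError: not empty
> cabinet etch p=/woham c=raprup
[out] created
> cabinet crv p=/fufle_ul/castat
[out] ok
> cabinet expunge p=/woham
[out] ok
> cabinet peekin p=/
[out] [conotre, damo/, fufle_ul/]
> cabinet peekin p=/
[out] [conotre, damo/, fufle_ul/]


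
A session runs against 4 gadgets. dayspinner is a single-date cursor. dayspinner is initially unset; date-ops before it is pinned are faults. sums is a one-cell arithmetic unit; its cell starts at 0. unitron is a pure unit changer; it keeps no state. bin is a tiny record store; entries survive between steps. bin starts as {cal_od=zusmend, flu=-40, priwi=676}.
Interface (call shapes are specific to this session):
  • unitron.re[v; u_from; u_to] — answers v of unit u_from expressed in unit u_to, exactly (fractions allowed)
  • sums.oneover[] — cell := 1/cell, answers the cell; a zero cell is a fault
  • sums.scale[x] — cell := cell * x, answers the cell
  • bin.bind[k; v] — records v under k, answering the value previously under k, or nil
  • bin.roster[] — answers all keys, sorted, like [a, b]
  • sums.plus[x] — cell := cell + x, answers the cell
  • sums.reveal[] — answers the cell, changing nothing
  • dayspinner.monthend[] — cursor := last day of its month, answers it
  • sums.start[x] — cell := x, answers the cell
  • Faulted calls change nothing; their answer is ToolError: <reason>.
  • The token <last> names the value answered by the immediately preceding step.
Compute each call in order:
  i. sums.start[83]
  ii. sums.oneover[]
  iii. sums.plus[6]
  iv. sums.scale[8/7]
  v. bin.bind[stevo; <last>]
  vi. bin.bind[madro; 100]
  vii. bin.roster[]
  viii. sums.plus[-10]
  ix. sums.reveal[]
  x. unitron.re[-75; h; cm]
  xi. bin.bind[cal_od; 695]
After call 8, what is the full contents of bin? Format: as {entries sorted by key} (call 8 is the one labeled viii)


Answer: {cal_od=zusmend, flu=-40, madro=100, priwi=676, stevo=3992/581}

Derivation:
>> sums.start(x→83)
<< 83
>> sums.oneover()
<< 1/83
>> sums.plus(x→6)
<< 499/83
>> sums.scale(x→8/7)
<< 3992/581
>> bin.bind(k→stevo, v→<last>)
<< nil
>> bin.bind(k→madro, v→100)
<< nil
>> bin.roster()
<< [cal_od, flu, madro, priwi, stevo]
>> sums.plus(x→-10)
<< -1818/581
>> sums.reveal()
<< -1818/581
>> unitron.re(v→-75, u_from→h, u_to→cm)
<< ToolError: incompatible units
>> bin.bind(k→cal_od, v→695)
<< zusmend


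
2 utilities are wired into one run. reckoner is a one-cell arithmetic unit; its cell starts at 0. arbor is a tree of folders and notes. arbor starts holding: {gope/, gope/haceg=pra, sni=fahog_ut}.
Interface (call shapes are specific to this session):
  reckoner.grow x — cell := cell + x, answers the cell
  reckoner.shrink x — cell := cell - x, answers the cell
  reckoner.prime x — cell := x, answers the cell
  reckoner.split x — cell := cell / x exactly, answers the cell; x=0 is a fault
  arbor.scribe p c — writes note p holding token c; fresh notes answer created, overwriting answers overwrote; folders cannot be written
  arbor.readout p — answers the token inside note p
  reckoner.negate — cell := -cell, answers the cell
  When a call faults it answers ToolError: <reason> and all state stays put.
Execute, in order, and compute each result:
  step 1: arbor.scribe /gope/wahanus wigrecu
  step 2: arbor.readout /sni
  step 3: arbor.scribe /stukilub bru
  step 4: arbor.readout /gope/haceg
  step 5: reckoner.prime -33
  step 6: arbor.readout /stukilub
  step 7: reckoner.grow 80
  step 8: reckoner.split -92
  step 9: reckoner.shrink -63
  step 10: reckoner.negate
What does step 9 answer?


Calling scribe using p='/gope/wahanus', c='wigrecu': created.
I try readout using p='/sni', which returns fahog_ut.
Next I call scribe using p='/stukilub', c='bru', which returns created.
Using readout using p='/gope/haceg', and see pra.
I try prime using x='-33', — result: -33.
Using readout using p='/stukilub', and observe bru.
I try grow using x='80', which returns 47.
Next I call split using x='-92', and get -47/92.
Calling shrink using x='-63', — result: 5749/92.
I run negate: -5749/92.

Answer: 5749/92


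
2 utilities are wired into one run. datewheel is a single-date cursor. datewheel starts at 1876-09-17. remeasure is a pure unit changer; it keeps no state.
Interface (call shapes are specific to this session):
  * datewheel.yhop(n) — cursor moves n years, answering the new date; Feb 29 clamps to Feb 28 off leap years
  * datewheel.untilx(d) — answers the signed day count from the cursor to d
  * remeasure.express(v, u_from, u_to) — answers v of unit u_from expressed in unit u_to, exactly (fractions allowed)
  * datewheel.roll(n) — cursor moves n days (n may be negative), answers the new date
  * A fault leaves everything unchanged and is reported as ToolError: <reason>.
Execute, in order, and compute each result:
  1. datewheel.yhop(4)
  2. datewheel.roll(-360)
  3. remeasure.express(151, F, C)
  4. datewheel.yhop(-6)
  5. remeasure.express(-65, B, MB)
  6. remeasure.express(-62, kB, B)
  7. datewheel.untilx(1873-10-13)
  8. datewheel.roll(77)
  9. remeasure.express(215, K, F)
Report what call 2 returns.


-- 1. datewheel.yhop(n=4) : 1880-09-17
-- 2. datewheel.roll(n=-360) : 1879-09-23
-- 3. remeasure.express(v=151, u_from=F, u_to=C) : 595/9
-- 4. datewheel.yhop(n=-6) : 1873-09-23
-- 5. remeasure.express(v=-65, u_from=B, u_to=MB) : -13/200000
-- 6. remeasure.express(v=-62, u_from=kB, u_to=B) : -62000
-- 7. datewheel.untilx(d=1873-10-13) : 20
-- 8. datewheel.roll(n=77) : 1873-12-09
-- 9. remeasure.express(v=215, u_from=K, u_to=F) : -7267/100

Answer: 1879-09-23


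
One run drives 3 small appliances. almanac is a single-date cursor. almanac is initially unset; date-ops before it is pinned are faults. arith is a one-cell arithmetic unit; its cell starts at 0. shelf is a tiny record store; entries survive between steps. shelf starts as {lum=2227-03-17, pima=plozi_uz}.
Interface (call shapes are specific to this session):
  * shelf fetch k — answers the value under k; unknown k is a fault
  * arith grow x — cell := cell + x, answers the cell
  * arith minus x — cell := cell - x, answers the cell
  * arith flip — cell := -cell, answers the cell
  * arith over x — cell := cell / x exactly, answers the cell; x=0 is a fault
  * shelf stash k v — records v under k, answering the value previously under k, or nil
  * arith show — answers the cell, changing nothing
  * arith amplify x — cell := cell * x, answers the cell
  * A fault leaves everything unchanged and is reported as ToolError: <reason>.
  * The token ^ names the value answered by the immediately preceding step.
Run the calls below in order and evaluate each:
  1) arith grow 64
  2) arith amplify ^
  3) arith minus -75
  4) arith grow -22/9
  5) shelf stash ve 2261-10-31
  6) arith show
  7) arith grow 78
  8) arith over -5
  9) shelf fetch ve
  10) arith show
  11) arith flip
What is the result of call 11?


Step: arith grow[x=64]
Result: 64
Step: arith amplify[x=^]
Result: 4096
Step: arith minus[x=-75]
Result: 4171
Step: arith grow[x=-22/9]
Result: 37517/9
Step: shelf stash[k=ve; v=2261-10-31]
Result: nil
Step: arith show[]
Result: 37517/9
Step: arith grow[x=78]
Result: 38219/9
Step: arith over[x=-5]
Result: -38219/45
Step: shelf fetch[k=ve]
Result: 2261-10-31
Step: arith show[]
Result: -38219/45
Step: arith flip[]
Result: 38219/45

Answer: 38219/45


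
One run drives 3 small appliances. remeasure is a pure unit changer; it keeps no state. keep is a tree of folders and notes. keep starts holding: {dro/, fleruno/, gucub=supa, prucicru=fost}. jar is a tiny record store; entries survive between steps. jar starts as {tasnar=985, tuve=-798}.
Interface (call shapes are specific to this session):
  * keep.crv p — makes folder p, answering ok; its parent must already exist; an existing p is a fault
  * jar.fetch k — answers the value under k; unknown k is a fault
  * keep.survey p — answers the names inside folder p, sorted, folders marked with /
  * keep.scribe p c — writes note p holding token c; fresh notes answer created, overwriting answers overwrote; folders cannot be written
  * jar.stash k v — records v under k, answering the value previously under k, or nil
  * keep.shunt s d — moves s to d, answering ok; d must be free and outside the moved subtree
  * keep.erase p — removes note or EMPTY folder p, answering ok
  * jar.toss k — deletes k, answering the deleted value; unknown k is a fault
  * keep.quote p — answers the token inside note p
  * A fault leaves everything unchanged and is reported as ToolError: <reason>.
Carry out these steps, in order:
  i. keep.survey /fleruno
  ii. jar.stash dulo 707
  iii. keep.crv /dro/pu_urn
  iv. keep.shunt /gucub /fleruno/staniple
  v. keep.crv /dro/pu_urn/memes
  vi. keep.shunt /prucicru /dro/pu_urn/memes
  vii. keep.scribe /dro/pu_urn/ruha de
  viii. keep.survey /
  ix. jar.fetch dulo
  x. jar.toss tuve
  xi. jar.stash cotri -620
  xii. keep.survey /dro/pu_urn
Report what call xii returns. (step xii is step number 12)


> keep.survey p: /fleruno
:: []
> jar.stash k: dulo v: 707
:: nil
> keep.crv p: /dro/pu_urn
:: ok
> keep.shunt s: /gucub d: /fleruno/staniple
:: ok
> keep.crv p: /dro/pu_urn/memes
:: ok
> keep.shunt s: /prucicru d: /dro/pu_urn/memes
:: ToolError: exists
> keep.scribe p: /dro/pu_urn/ruha c: de
:: created
> keep.survey p: /
:: [dro/, fleruno/, prucicru]
> jar.fetch k: dulo
:: 707
> jar.toss k: tuve
:: -798
> jar.stash k: cotri v: -620
:: nil
> keep.survey p: /dro/pu_urn
:: [memes/, ruha]

Answer: [memes/, ruha]


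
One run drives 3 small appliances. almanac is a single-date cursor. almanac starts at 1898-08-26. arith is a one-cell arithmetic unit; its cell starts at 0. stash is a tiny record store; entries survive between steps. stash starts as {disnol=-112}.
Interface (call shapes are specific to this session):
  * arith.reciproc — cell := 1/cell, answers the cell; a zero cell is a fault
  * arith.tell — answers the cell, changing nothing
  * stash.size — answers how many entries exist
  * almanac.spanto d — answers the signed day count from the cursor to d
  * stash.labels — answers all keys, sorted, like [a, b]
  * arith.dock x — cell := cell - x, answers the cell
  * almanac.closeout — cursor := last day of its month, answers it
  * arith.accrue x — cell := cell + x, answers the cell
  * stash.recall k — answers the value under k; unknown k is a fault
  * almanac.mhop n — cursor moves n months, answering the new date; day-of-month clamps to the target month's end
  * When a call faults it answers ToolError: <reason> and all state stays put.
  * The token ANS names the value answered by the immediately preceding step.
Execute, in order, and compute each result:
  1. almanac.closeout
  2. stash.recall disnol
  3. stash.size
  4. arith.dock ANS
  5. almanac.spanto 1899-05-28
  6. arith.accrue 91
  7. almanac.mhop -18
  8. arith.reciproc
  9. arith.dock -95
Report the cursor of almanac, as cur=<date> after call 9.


$ almanac.closeout
= 1898-08-31
$ stash.recall k→disnol
= -112
$ stash.size
= 1
$ arith.dock x→ANS
= -1
$ almanac.spanto d→1899-05-28
= 270
$ arith.accrue x→91
= 90
$ almanac.mhop n→-18
= 1897-02-28
$ arith.reciproc
= 1/90
$ arith.dock x→-95
= 8551/90

Answer: cur=1897-02-28


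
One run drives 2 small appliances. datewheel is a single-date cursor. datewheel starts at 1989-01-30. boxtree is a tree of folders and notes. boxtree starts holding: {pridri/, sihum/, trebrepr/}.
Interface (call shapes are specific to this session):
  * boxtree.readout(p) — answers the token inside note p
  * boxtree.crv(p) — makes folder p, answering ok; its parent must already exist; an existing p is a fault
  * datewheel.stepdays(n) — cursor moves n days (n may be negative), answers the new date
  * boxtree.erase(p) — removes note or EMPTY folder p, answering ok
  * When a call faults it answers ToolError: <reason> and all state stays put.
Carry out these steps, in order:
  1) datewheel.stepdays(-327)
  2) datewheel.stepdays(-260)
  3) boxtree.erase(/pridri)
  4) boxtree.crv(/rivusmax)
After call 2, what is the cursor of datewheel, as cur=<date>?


Answer: cur=1987-06-23

Derivation:
-- 1. datewheel.stepdays(n: -327) == 1988-03-09
-- 2. datewheel.stepdays(n: -260) == 1987-06-23
-- 3. boxtree.erase(p: /pridri) == ok
-- 4. boxtree.crv(p: /rivusmax) == ok


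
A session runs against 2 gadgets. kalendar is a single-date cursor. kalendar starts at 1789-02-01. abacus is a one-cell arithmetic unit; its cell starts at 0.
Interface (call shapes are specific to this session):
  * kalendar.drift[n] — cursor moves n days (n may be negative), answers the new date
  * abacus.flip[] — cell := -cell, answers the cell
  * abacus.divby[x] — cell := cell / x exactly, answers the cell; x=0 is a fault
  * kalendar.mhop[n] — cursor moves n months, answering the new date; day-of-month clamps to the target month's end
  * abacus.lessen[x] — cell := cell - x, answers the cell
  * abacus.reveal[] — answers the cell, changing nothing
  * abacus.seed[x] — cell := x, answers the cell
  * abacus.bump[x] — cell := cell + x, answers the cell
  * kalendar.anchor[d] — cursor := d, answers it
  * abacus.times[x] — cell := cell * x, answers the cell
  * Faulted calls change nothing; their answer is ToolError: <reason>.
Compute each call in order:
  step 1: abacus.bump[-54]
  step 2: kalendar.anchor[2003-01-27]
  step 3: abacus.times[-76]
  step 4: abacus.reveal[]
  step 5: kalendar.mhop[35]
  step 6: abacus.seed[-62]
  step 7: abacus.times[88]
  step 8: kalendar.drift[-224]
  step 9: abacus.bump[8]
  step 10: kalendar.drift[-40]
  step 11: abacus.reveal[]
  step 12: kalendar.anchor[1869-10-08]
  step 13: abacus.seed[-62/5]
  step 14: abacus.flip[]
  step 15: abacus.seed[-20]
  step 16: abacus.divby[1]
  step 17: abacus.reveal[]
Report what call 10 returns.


Answer: 2005-04-07

Derivation:
>>> abacus.bump x=-54
  -54
>>> kalendar.anchor d=2003-01-27
  2003-01-27
>>> abacus.times x=-76
  4104
>>> abacus.reveal
  4104
>>> kalendar.mhop n=35
  2005-12-27
>>> abacus.seed x=-62
  -62
>>> abacus.times x=88
  -5456
>>> kalendar.drift n=-224
  2005-05-17
>>> abacus.bump x=8
  -5448
>>> kalendar.drift n=-40
  2005-04-07
>>> abacus.reveal
  -5448
>>> kalendar.anchor d=1869-10-08
  1869-10-08
>>> abacus.seed x=-62/5
  -62/5
>>> abacus.flip
  62/5
>>> abacus.seed x=-20
  -20
>>> abacus.divby x=1
  -20
>>> abacus.reveal
  -20


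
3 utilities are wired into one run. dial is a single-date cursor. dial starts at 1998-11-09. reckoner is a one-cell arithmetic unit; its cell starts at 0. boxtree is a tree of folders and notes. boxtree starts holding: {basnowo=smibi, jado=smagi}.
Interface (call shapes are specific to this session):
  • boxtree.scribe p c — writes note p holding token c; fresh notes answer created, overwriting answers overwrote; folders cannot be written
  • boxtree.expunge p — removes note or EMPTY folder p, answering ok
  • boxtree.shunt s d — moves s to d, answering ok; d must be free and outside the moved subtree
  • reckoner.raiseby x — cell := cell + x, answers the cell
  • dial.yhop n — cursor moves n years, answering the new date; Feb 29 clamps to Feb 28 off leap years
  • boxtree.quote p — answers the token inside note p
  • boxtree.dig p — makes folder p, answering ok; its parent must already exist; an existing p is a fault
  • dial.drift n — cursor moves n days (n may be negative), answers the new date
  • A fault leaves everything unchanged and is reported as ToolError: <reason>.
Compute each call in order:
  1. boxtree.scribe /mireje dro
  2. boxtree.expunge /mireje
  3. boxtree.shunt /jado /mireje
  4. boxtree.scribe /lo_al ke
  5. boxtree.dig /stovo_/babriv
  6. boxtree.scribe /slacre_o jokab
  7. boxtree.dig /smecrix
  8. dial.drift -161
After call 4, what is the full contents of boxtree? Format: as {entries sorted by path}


[in] boxtree.scribe p='/mireje' c='dro'
:: created
[in] boxtree.expunge p='/mireje'
:: ok
[in] boxtree.shunt s='/jado' d='/mireje'
:: ok
[in] boxtree.scribe p='/lo_al' c='ke'
:: created
[in] boxtree.dig p='/stovo_/babriv'
:: ToolError: no parent
[in] boxtree.scribe p='/slacre_o' c='jokab'
:: created
[in] boxtree.dig p='/smecrix'
:: ok
[in] dial.drift n='-161'
:: 1998-06-01

Answer: {basnowo=smibi, lo_al=ke, mireje=smagi}


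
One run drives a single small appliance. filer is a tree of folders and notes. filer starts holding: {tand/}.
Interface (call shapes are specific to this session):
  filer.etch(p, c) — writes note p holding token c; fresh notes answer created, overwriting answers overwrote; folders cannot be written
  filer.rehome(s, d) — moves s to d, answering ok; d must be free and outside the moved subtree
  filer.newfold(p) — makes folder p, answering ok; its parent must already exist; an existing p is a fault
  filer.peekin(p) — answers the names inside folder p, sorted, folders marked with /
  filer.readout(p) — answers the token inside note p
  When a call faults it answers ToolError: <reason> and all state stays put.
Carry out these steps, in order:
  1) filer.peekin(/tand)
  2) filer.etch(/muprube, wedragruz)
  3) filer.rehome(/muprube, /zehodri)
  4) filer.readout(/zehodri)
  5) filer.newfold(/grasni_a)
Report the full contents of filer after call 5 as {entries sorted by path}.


-> filer.peekin(/tand)
<- []
-> filer.etch(/muprube, wedragruz)
<- created
-> filer.rehome(/muprube, /zehodri)
<- ok
-> filer.readout(/zehodri)
<- wedragruz
-> filer.newfold(/grasni_a)
<- ok

Answer: {grasni_a/, tand/, zehodri=wedragruz}


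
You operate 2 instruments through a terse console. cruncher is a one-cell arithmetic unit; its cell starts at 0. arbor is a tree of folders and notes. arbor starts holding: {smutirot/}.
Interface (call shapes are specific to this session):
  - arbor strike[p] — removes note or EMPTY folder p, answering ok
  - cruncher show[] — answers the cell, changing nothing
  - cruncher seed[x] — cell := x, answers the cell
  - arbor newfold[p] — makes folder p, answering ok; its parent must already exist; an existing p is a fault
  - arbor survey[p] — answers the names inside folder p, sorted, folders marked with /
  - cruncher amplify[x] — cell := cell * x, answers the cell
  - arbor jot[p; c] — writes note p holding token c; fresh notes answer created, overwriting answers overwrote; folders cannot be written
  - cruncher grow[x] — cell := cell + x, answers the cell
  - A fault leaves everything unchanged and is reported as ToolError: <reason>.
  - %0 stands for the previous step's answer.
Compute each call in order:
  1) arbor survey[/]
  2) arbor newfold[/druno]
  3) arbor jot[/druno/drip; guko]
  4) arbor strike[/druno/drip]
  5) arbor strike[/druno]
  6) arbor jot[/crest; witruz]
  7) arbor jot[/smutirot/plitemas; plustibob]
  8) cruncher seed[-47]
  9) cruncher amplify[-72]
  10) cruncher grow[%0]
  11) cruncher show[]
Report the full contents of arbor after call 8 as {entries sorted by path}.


Answer: {crest=witruz, smutirot/, smutirot/plitemas=plustibob}

Derivation:
! arbor survey(/) ~> [smutirot/]
! arbor newfold(/druno) ~> ok
! arbor jot(/druno/drip, guko) ~> created
! arbor strike(/druno/drip) ~> ok
! arbor strike(/druno) ~> ok
! arbor jot(/crest, witruz) ~> created
! arbor jot(/smutirot/plitemas, plustibob) ~> created
! cruncher seed(-47) ~> -47
! cruncher amplify(-72) ~> 3384
! cruncher grow(%0) ~> 6768
! cruncher show() ~> 6768


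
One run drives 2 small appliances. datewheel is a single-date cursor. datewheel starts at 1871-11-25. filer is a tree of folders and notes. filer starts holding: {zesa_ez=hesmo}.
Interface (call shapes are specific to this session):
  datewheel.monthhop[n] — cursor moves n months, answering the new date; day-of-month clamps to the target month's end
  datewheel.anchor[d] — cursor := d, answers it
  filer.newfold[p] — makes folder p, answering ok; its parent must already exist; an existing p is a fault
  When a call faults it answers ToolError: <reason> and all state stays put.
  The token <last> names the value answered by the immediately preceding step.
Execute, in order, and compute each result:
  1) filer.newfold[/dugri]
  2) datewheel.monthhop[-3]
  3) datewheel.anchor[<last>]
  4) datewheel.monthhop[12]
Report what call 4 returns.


-- 1. newfold(p=/dugri) : ok
-- 2. monthhop(n=-3) : 1871-08-25
-- 3. anchor(d=<last>) : 1871-08-25
-- 4. monthhop(n=12) : 1872-08-25

Answer: 1872-08-25


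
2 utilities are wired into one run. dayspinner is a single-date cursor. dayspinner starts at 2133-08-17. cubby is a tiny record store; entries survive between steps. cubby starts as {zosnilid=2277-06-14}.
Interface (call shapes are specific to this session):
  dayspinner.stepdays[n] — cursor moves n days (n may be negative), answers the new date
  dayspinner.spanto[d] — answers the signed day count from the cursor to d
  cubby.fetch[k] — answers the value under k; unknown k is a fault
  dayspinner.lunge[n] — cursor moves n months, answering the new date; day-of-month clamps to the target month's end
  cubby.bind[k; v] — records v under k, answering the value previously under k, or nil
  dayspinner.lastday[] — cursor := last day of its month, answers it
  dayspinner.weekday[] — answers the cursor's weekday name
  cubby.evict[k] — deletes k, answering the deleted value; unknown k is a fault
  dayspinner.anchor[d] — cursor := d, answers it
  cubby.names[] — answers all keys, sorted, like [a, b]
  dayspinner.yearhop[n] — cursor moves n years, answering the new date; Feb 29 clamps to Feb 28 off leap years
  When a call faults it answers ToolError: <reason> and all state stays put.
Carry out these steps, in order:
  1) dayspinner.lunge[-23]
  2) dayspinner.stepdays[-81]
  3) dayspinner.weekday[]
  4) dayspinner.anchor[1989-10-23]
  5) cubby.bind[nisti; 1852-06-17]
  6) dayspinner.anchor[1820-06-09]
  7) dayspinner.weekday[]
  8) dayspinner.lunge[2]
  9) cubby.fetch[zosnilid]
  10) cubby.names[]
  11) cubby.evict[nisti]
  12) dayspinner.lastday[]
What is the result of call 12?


Answer: 1820-08-31

Derivation:
I run lunge using -23, yielding 2131-09-17.
Invoking stepdays using -81, yielding 2131-06-28.
I run weekday, and see Thursday.
I run anchor using 1989-10-23, giving 1989-10-23.
Then bind using nisti, 1852-06-17, — result: nil.
I invoke anchor using 1820-06-09: 1820-06-09.
Calling weekday, yielding Friday.
Using lunge using 2, and get 1820-08-09.
Invoking fetch using zosnilid, — result: 2277-06-14.
Using names, and see [nisti, zosnilid].
Next I call evict using nisti, and see 1852-06-17.
Next I call lastday, which returns 1820-08-31.


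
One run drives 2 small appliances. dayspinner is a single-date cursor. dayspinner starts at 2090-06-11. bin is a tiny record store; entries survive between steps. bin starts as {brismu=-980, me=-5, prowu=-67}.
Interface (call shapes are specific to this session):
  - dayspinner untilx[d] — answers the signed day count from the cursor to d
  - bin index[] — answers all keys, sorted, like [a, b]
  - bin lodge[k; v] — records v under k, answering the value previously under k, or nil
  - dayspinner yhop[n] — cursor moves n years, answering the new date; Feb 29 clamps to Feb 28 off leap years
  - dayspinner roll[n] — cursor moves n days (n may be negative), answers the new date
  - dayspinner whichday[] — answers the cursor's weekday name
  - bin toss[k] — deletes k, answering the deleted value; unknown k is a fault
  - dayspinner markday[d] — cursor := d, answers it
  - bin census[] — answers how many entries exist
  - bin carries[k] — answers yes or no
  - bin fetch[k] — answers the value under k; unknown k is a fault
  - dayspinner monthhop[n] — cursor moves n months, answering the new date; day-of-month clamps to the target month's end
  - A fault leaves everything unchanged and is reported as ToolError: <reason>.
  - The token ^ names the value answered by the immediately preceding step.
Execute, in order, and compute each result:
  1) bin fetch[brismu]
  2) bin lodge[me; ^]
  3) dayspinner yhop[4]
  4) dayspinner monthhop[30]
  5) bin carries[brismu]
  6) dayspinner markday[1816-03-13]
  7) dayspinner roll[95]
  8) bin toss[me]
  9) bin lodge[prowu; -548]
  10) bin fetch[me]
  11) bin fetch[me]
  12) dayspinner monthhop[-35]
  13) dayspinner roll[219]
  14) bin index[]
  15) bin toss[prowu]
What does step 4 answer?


Answer: 2096-12-11

Derivation:
-> bin fetch(k=brismu)
<- -980
-> bin lodge(k=me, v=^)
<- -5
-> dayspinner yhop(n=4)
<- 2094-06-11
-> dayspinner monthhop(n=30)
<- 2096-12-11
-> bin carries(k=brismu)
<- yes
-> dayspinner markday(d=1816-03-13)
<- 1816-03-13
-> dayspinner roll(n=95)
<- 1816-06-16
-> bin toss(k=me)
<- -980
-> bin lodge(k=prowu, v=-548)
<- -67
-> bin fetch(k=me)
<- ToolError: no such key me
-> bin fetch(k=me)
<- ToolError: no such key me
-> dayspinner monthhop(n=-35)
<- 1813-07-16
-> dayspinner roll(n=219)
<- 1814-02-20
-> bin index()
<- [brismu, prowu]
-> bin toss(k=prowu)
<- -548


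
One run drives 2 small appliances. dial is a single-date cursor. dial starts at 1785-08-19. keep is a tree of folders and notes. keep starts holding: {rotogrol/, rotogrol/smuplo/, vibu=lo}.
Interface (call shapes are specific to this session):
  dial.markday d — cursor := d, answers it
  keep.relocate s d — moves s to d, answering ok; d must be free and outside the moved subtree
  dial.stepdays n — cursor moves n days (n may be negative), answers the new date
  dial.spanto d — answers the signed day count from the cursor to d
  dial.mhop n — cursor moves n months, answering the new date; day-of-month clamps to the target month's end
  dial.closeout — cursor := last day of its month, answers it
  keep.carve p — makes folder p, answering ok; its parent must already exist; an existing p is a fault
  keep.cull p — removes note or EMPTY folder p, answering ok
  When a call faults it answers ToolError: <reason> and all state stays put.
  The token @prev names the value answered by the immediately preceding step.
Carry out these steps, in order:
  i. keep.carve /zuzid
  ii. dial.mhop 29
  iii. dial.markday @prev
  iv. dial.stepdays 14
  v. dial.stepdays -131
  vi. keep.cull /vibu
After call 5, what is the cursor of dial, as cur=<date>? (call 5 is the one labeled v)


Answer: cur=1787-09-24

Derivation:
> carve /zuzid
  ok
> mhop 29
  1788-01-19
> markday @prev
  1788-01-19
> stepdays 14
  1788-02-02
> stepdays -131
  1787-09-24
> cull /vibu
  ok


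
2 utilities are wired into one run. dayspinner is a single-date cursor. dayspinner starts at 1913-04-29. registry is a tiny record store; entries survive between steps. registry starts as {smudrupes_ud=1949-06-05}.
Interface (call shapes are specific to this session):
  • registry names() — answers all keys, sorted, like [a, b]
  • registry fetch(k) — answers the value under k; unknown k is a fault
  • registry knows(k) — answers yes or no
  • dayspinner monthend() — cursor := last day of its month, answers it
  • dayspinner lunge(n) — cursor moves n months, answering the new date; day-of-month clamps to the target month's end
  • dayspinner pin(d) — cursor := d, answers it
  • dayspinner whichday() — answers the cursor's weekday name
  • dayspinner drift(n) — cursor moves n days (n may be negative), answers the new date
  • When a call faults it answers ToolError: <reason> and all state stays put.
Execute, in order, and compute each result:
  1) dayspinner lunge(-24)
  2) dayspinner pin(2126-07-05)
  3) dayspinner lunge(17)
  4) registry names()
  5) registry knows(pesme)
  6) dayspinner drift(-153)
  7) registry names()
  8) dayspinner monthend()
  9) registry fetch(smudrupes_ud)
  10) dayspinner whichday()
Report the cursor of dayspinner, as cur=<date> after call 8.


Answer: cur=2127-07-31

Derivation:
>> dayspinner lunge(n=-24)
<< 1911-04-29
>> dayspinner pin(d=2126-07-05)
<< 2126-07-05
>> dayspinner lunge(n=17)
<< 2127-12-05
>> registry names()
<< [smudrupes_ud]
>> registry knows(k=pesme)
<< no
>> dayspinner drift(n=-153)
<< 2127-07-05
>> registry names()
<< [smudrupes_ud]
>> dayspinner monthend()
<< 2127-07-31
>> registry fetch(k=smudrupes_ud)
<< 1949-06-05
>> dayspinner whichday()
<< Thursday


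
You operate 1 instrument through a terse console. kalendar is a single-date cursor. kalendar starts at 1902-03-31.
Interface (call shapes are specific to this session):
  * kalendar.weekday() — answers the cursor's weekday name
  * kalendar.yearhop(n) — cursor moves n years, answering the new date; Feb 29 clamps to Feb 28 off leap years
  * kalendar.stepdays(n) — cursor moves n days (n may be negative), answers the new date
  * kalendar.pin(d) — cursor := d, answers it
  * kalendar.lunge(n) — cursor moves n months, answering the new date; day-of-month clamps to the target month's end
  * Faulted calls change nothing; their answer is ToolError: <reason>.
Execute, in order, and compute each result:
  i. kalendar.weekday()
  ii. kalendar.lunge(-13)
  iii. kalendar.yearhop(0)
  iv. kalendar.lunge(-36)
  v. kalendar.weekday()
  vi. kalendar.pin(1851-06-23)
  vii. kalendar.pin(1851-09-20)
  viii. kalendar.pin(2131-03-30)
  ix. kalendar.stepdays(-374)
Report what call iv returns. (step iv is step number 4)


I try kalendar.weekday, which returns Monday.
Next I call kalendar.lunge on n: -13, — result: 1901-02-28.
Then kalendar.yearhop on n: 0, yielding 1901-02-28.
I run kalendar.lunge on n: -36, → 1898-02-28.
I try kalendar.weekday(), and observe Monday.
Next I call kalendar.pin on d: 1851-06-23, yielding 1851-06-23.
I use kalendar.pin on d: 1851-09-20, → 1851-09-20.
Next I call kalendar.pin on d: 2131-03-30, — result: 2131-03-30.
Calling kalendar.stepdays on n: -374, and observe 2130-03-21.

Answer: 1898-02-28


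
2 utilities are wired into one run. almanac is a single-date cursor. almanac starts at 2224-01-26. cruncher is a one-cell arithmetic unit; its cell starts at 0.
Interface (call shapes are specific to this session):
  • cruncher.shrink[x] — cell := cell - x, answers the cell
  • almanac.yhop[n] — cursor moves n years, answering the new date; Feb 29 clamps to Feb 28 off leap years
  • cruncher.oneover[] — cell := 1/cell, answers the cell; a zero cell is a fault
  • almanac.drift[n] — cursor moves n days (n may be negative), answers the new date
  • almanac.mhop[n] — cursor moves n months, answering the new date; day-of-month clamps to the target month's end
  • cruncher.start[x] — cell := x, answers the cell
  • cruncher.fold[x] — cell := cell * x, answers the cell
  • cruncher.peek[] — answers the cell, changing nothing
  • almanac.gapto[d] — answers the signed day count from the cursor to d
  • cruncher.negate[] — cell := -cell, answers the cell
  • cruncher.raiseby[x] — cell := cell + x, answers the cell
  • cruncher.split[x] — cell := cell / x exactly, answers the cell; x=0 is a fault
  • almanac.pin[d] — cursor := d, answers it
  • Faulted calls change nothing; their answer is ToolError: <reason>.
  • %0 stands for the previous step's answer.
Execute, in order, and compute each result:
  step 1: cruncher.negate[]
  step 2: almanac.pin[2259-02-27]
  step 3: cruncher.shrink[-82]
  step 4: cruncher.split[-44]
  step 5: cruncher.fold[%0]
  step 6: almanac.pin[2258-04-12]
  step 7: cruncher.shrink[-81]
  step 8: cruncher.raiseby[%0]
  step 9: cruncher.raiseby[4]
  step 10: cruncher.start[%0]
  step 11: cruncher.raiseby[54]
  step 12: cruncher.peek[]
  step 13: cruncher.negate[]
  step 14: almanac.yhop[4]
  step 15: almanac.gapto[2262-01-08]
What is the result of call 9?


>>> cruncher.negate
:: 0
>>> almanac.pin d→2259-02-27
:: 2259-02-27
>>> cruncher.shrink x→-82
:: 82
>>> cruncher.split x→-44
:: -41/22
>>> cruncher.fold x→%0
:: 1681/484
>>> almanac.pin d→2258-04-12
:: 2258-04-12
>>> cruncher.shrink x→-81
:: 40885/484
>>> cruncher.raiseby x→%0
:: 40885/242
>>> cruncher.raiseby x→4
:: 41853/242
>>> cruncher.start x→%0
:: 41853/242
>>> cruncher.raiseby x→54
:: 54921/242
>>> cruncher.peek
:: 54921/242
>>> cruncher.negate
:: -54921/242
>>> almanac.yhop n→4
:: 2262-04-12
>>> almanac.gapto d→2262-01-08
:: -94

Answer: 41853/242


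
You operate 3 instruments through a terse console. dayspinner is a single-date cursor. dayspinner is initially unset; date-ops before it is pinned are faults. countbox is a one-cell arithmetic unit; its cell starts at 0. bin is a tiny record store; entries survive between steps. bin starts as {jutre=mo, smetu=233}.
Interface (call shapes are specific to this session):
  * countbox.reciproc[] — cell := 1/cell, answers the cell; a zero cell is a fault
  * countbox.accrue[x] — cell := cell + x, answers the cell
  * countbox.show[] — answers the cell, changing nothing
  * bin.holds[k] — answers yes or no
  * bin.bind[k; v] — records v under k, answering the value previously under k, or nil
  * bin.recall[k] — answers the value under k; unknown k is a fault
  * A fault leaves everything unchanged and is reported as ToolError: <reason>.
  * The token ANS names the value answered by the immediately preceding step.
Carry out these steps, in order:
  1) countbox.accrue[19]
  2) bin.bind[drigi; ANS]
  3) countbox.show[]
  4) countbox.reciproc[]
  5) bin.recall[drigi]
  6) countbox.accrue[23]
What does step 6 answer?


Answer: 438/19

Derivation:
==> accrue(19)
<== 19
==> bind(drigi, ANS)
<== nil
==> show()
<== 19
==> reciproc()
<== 1/19
==> recall(drigi)
<== 19
==> accrue(23)
<== 438/19


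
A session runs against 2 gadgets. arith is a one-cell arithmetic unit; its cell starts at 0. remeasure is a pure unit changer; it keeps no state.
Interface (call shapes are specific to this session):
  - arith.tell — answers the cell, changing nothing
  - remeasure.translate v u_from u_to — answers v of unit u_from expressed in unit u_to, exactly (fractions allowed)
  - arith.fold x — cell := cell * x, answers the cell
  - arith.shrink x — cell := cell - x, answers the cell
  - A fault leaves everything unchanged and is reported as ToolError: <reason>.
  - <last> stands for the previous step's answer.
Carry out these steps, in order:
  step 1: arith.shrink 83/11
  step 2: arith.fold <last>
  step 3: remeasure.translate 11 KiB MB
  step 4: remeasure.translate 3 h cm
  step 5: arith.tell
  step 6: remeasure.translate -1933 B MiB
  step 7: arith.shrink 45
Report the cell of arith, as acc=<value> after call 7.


Answer: acc=1444/121

Derivation:
-- shrink(83/11) ~> -83/11
-- fold(<last>) ~> 6889/121
-- translate(11, KiB, MB) ~> 176/15625
-- translate(3, h, cm) ~> ToolError: incompatible units
-- tell() ~> 6889/121
-- translate(-1933, B, MiB) ~> -1933/1048576
-- shrink(45) ~> 1444/121


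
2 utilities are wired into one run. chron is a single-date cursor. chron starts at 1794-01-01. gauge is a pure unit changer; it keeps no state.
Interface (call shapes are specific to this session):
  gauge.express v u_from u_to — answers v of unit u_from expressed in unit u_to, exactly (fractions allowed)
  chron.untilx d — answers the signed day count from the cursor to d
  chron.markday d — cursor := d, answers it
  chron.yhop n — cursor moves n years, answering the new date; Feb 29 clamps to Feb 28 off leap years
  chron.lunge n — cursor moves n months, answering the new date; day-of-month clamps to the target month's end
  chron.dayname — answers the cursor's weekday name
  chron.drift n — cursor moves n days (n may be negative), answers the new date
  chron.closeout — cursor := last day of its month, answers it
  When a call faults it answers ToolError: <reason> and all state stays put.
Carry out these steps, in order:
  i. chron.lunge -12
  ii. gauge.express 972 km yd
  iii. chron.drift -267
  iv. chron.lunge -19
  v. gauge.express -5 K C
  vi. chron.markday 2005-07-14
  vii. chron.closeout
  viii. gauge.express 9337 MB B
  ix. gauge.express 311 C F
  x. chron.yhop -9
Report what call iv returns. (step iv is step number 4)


I run chron.lunge on n='-12', and get 1793-01-01.
Using gauge.express on v='972', u_from='km', u_to='yd', and get 135000000/127.
I run chron.drift on n='-267', which returns 1792-04-09.
I use chron.lunge on n='-19', → 1790-09-09.
Calling gauge.express on v='-5', u_from='K', u_to='C', and see -5563/20.
Calling chron.markday on d='2005-07-14', — result: 2005-07-14.
Next I call chron.closeout, and see 2005-07-31.
Calling gauge.express on v='9337', u_from='MB', u_to='B', which returns 9337000000.
I call gauge.express on v='311', u_from='C', u_to='F', and see 2959/5.
I run chron.yhop on n='-9', yielding 1996-07-31.

Answer: 1790-09-09


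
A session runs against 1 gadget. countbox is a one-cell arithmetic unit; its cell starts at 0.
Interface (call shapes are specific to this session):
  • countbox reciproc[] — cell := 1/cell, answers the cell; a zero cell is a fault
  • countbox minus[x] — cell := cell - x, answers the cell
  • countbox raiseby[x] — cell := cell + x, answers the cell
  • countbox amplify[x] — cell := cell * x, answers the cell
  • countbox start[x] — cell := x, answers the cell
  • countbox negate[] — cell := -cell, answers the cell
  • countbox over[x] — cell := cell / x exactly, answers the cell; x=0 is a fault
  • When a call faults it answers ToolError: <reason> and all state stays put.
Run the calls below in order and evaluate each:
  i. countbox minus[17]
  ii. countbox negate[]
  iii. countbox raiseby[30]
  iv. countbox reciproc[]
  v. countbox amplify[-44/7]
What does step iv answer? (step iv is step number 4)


-- 1. countbox minus(17) ~> -17
-- 2. countbox negate() ~> 17
-- 3. countbox raiseby(30) ~> 47
-- 4. countbox reciproc() ~> 1/47
-- 5. countbox amplify(-44/7) ~> -44/329

Answer: 1/47


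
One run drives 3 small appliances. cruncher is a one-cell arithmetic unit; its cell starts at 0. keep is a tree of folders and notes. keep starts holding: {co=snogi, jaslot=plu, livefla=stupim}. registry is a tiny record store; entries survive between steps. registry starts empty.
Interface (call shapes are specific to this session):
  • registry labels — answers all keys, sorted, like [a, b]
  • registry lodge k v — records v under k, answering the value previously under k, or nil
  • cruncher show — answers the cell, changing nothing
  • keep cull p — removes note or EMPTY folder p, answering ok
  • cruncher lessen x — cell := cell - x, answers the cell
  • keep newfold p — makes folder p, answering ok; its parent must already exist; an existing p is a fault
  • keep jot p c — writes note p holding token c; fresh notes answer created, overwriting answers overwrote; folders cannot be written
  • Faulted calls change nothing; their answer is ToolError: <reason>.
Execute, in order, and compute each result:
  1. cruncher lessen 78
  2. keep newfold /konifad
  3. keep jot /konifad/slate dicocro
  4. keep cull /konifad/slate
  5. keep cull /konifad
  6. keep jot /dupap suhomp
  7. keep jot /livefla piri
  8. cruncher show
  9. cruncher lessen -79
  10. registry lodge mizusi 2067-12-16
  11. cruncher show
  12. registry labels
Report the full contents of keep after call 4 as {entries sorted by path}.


·→ cruncher lessen(x: 78)
·← -78
·→ keep newfold(p: /konifad)
·← ok
·→ keep jot(p: /konifad/slate, c: dicocro)
·← created
·→ keep cull(p: /konifad/slate)
·← ok
·→ keep cull(p: /konifad)
·← ok
·→ keep jot(p: /dupap, c: suhomp)
·← created
·→ keep jot(p: /livefla, c: piri)
·← overwrote
·→ cruncher show()
·← -78
·→ cruncher lessen(x: -79)
·← 1
·→ registry lodge(k: mizusi, v: 2067-12-16)
·← nil
·→ cruncher show()
·← 1
·→ registry labels()
·← [mizusi]

Answer: {co=snogi, jaslot=plu, konifad/, livefla=stupim}
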